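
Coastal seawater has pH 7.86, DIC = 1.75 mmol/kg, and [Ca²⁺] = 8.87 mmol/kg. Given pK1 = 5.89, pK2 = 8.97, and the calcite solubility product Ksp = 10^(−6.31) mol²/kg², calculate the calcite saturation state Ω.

α₂ = 1 / (1 + [H⁺]/K2 + [H⁺]²/(K1K2)) = 1 / (1 + 10^+1.11 + 10^-0.86)
   = 1 / (1 + 12.882 + 0.13804) = 1/14.021 = 0.07132
[CO3²⁻] = α₂ × DIC = 0.07132 × 1.75 = 0.1248 mmol/kg
Ksp = 10^(−6.31) = 4.898×10^-7
Ω = [Ca²⁺][CO3²⁻]/Ksp = (8.87×10^-3)(1.248×10^-4) / 4.898×10^-7 = 2.26

Ω = 2.26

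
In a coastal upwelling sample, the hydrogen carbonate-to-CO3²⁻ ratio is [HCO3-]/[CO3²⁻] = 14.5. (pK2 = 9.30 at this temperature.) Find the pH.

From K2 = [H⁺][CO3²⁻]/[HCO3-]:  pH = pK2 − log₁₀([HCO3-]/[CO3²⁻])
log₁₀(14.5) = +1.161
pH = 9.30 − (+1.161) = 8.14

pH = 8.14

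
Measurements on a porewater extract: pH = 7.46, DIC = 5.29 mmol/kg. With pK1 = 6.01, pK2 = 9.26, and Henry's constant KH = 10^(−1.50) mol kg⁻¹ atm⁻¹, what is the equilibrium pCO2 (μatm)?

pCO2 = 5650 μatm

α₀ = 1 / (1 + K1/[H⁺] + K1K2/[H⁺]²) = 1 / (1 + 10^+1.45 + 10^-0.35)
   = 1 / (1 + 28.184 + 0.44668) = 1/29.631 = 0.03375
[CO2*] = α₀ × DIC = 0.03375 × 5.29 = 0.1785 mmol/kg
pCO2 = [CO2*]/KH = 1.785×10^-4 / 3.162×10^-2 = 5650 μatm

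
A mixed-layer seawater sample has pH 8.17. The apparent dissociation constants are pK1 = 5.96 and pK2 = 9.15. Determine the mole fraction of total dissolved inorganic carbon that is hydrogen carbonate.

α₁ = 1 / (1 + [H⁺]/K1 + K2/[H⁺]) = 1 / (1 + 10^-2.21 + 10^-0.98)
   = 1 / (1 + 0.0061660 + 0.10471) = 1/1.1109 = 0.9002

α₁ = 0.900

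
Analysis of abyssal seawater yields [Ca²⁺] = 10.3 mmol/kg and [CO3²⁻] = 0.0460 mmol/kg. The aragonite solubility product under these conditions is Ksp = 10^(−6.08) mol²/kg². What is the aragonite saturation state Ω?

Ω = 0.570

Ksp = 10^(−6.08) = 8.318×10^-7
Ω = [Ca²⁺][CO3²⁻]/Ksp = (10.3×10^-3)(0.0460×10^-3) / 8.318×10^-7 = 0.570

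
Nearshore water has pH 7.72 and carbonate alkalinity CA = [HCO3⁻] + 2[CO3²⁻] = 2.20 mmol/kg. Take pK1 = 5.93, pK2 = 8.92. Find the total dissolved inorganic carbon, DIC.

CA = [HCO3⁻] + 2[CO3²⁻] = (α₁ + 2α₂)·DIC
At pH 7.72: [H⁺]/K1 = 10^-1.79 = 0.016218, K2/[H⁺] = 10^-1.20 = 0.063096
α₁ = 1/(1 + 0.016218 + 0.063096) = 1/1.0793 = 0.9265; α₂ = α₁·K2/[H⁺] = 0.05846
α₁ + 2α₂ = 1.0434
DIC = CA / (α₁ + 2α₂) = 2.20 / 1.0434 = 2.11 mmol/kg

DIC = 2.11 mmol/kg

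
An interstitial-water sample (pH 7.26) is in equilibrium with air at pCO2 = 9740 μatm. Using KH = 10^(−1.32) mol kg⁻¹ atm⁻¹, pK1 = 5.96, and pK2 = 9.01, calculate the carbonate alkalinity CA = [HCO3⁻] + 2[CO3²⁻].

[CO2*] = KH · pCO2 = 10^(−1.32) × 9740×10^-6 = 4.662×10^-4 mol/kg
α₀ = 1/(1 + K1/[H⁺] + K1K2/[H⁺]²) = 1/(1 + 10^+1.30 + 10^-0.45) = 0.04693
DIC = [CO2*]/α₀ = 4.662×10^-4 / 0.04693 = 9.933 mmol/kg
CA = (α₁ + 2α₂)·DIC = (0.9364 + 2×0.01665) × 9.933 = 9.63 mmol/kg

CA = 9.63 mmol/kg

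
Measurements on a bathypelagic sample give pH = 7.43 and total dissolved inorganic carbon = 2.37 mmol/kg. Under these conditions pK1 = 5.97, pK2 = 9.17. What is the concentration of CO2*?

[CO2*] = 0.0781 mmol/kg

α₀ = 1 / (1 + K1/[H⁺] + K1K2/[H⁺]²) = 1 / (1 + 10^+1.46 + 10^-0.28)
   = 1 / (1 + 28.840 + 0.52481) = 1/30.365 = 0.03293
[CO2*] = α₀ × DIC = 0.03293 × 2.37 = 0.0781 mmol/kg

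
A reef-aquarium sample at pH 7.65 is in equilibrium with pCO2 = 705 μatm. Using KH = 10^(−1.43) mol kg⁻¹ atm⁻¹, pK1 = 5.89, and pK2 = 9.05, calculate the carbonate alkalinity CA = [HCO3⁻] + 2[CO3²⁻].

CA = 1.63 mmol/kg

[CO2*] = KH · pCO2 = 10^(−1.43) × 705×10^-6 = 2.619×10^-5 mol/kg
α₀ = 1/(1 + K1/[H⁺] + K1K2/[H⁺]²) = 1/(1 + 10^+1.76 + 10^+0.36) = 0.01644
DIC = [CO2*]/α₀ = 2.619×10^-5 / 0.01644 = 1.593 mmol/kg
CA = (α₁ + 2α₂)·DIC = (0.9459 + 2×0.03766) × 1.593 = 1.63 mmol/kg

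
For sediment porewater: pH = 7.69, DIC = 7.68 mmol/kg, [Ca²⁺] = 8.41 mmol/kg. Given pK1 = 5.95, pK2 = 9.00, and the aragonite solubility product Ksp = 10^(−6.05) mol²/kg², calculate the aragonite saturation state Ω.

α₂ = 1 / (1 + [H⁺]/K2 + [H⁺]²/(K1K2)) = 1 / (1 + 10^+1.31 + 10^-0.43)
   = 1 / (1 + 20.417 + 0.37154) = 1/21.789 = 0.04589
[CO3²⁻] = α₂ × DIC = 0.04589 × 7.68 = 0.3525 mmol/kg
Ksp = 10^(−6.05) = 8.913×10^-7
Ω = [Ca²⁺][CO3²⁻]/Ksp = (8.41×10^-3)(3.525×10^-4) / 8.913×10^-7 = 3.33

Ω = 3.33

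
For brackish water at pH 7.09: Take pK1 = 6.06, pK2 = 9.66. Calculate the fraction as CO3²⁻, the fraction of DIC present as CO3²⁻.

α₂ = 0.00246

α₂ = 1 / (1 + [H⁺]/K2 + [H⁺]²/(K1K2)) = 1 / (1 + 10^+2.57 + 10^+1.54)
   = 1 / (1 + 371.54 + 34.674) = 1/407.21 = 0.002456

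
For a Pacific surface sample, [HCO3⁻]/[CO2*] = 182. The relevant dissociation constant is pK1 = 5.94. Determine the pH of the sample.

pH = 8.20

From K1 = [H⁺][HCO3⁻]/[CO2*]:  pH = pK1 + log₁₀([HCO3⁻]/[CO2*])
log₁₀(182) = +2.260
pH = 5.94 + (+2.260) = 8.20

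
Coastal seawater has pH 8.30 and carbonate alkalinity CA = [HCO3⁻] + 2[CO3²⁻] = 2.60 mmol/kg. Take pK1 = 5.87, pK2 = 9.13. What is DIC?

CA = [HCO3⁻] + 2[CO3²⁻] = (α₁ + 2α₂)·DIC
At pH 8.30: [H⁺]/K1 = 10^-2.43 = 0.0037154, K2/[H⁺] = 10^-0.83 = 0.14791
α₁ = 1/(1 + 0.0037154 + 0.14791) = 1/1.1516 = 0.8683; α₂ = α₁·K2/[H⁺] = 0.1284
α₁ + 2α₂ = 1.1252
DIC = CA / (α₁ + 2α₂) = 2.60 / 1.1252 = 2.31 mmol/kg

DIC = 2.31 mmol/kg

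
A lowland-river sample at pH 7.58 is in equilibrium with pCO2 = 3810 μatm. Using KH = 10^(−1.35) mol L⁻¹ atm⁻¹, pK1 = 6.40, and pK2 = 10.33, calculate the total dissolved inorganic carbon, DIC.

[CO2*] = KH · pCO2 = 10^(−1.35) × 3810×10^-6 = 1.702×10^-4 mol/L
α₀ = 1/(1 + K1/[H⁺] + K1K2/[H⁺]²) = 1/(1 + 10^+1.18 + 10^-1.57) = 0.06187
DIC = [CO2*]/α₀ = 1.702×10^-4 / 0.06187 = 2.75 mmol/L

DIC = 2.75 mmol/L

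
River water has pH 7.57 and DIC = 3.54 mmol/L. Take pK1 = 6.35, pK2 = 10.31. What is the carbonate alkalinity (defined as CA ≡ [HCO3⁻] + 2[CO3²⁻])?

CA = [HCO3⁻] + 2[CO3²⁻] = (α₁ + 2α₂)·DIC
At pH 7.57: [H⁺]/K1 = 10^-1.22 = 0.060256, K2/[H⁺] = 10^-2.74 = 0.0018197
α₁ = 1/(1 + 0.060256 + 0.0018197) = 1/1.0621 = 0.9416; α₂ = α₁·K2/[H⁺] = 0.001713
α₁ + 2α₂ = 0.9450
CA = 0.9450 × 3.54 = 3.35 mmol/L

CA = 3.35 mmol/L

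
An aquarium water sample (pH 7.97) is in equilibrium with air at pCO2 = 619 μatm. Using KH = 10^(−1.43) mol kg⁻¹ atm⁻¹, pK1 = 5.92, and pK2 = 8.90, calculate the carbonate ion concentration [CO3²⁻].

[CO3²⁻] = 0.303 mmol/kg

[CO2*] = KH · pCO2 = 10^(−1.43) × 619×10^-6 = 2.300×10^-5 mol/kg
α₀ = 1/(1 + K1/[H⁺] + K1K2/[H⁺]²) = 1/(1 + 10^+2.05 + 10^+1.12) = 0.007912
DIC = [CO2*]/α₀ = 2.300×10^-5 / 0.007912 = 2.907 mmol/kg
[CO3²⁻] = α₂·DIC; α₂ = 0.1043, so [CO3²⁻] = 0.1043 × 2.907 = 0.303 mmol/kg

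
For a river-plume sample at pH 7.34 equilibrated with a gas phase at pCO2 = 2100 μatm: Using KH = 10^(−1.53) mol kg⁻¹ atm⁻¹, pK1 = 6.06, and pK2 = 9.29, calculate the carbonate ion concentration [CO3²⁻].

[CO3²⁻] = 13.3 μmol/kg

[CO2*] = KH · pCO2 = 10^(−1.53) × 2100×10^-6 = 6.198×10^-5 mol/kg
α₀ = 1/(1 + K1/[H⁺] + K1K2/[H⁺]²) = 1/(1 + 10^+1.28 + 10^-0.67) = 0.04934
DIC = [CO2*]/α₀ = 6.198×10^-5 / 0.04934 = 1.256 mmol/kg
[CO3²⁻] = α₂·DIC; α₂ = 0.01055, so [CO3²⁻] = 0.01055 × 1.256 = 0.0133 mmol/kg = 13.3 μmol/kg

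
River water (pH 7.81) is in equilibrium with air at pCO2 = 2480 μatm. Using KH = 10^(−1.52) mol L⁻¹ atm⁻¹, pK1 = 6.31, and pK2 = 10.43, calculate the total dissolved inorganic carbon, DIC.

DIC = 2.45 mmol/L

[CO2*] = KH · pCO2 = 10^(−1.52) × 2480×10^-6 = 7.489×10^-5 mol/L
α₀ = 1/(1 + K1/[H⁺] + K1K2/[H⁺]²) = 1/(1 + 10^+1.50 + 10^-1.12) = 0.03058
DIC = [CO2*]/α₀ = 7.489×10^-5 / 0.03058 = 2.45 mmol/L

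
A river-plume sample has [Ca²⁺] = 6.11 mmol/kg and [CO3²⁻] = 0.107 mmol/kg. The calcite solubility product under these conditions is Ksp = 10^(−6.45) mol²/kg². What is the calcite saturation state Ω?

Ksp = 10^(−6.45) = 3.548×10^-7
Ω = [Ca²⁺][CO3²⁻]/Ksp = (6.11×10^-3)(0.107×10^-3) / 3.548×10^-7 = 1.84

Ω = 1.84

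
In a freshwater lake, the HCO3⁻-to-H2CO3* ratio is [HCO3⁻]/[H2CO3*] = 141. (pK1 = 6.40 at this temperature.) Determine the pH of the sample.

From K1 = [H⁺][HCO3⁻]/[H2CO3*]:  pH = pK1 + log₁₀([HCO3⁻]/[H2CO3*])
log₁₀(141) = +2.149
pH = 6.40 + (+2.149) = 8.55

pH = 8.55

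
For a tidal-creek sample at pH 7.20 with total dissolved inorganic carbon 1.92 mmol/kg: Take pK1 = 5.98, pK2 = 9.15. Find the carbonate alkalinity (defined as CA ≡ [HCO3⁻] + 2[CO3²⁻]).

CA = 1.83 mmol/kg

CA = [HCO3⁻] + 2[CO3²⁻] = (α₁ + 2α₂)·DIC
At pH 7.20: [H⁺]/K1 = 10^-1.22 = 0.060256, K2/[H⁺] = 10^-1.95 = 0.011220
α₁ = 1/(1 + 0.060256 + 0.011220) = 1/1.0715 = 0.9333; α₂ = α₁·K2/[H⁺] = 0.01047
α₁ + 2α₂ = 0.9542
CA = 0.9542 × 1.92 = 1.83 mmol/kg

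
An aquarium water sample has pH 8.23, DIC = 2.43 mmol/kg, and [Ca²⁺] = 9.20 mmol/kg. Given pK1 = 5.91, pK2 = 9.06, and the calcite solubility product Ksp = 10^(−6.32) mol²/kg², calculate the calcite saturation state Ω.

Ω = 5.99

α₂ = 1 / (1 + [H⁺]/K2 + [H⁺]²/(K1K2)) = 1 / (1 + 10^+0.83 + 10^-1.49)
   = 1 / (1 + 6.7608 + 0.032359) = 1/7.7932 = 0.1283
[CO3²⁻] = α₂ × DIC = 0.1283 × 2.43 = 0.3118 mmol/kg
Ksp = 10^(−6.32) = 4.786×10^-7
Ω = [Ca²⁺][CO3²⁻]/Ksp = (9.20×10^-3)(3.118×10^-4) / 4.786×10^-7 = 5.99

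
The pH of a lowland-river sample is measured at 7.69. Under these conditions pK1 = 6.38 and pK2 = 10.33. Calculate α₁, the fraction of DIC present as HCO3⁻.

α₁ = 1 / (1 + [H⁺]/K1 + K2/[H⁺]) = 1 / (1 + 10^-1.31 + 10^-2.64)
   = 1 / (1 + 0.048978 + 0.0022909) = 1/1.0513 = 0.9512

α₁ = 0.951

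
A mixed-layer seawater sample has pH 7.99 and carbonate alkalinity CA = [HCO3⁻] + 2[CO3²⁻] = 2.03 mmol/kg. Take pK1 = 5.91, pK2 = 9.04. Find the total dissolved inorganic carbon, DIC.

CA = [HCO3⁻] + 2[CO3²⁻] = (α₁ + 2α₂)·DIC
At pH 7.99: [H⁺]/K1 = 10^-2.08 = 0.0083176, K2/[H⁺] = 10^-1.05 = 0.089125
α₁ = 1/(1 + 0.0083176 + 0.089125) = 1/1.0974 = 0.9112; α₂ = α₁·K2/[H⁺] = 0.08121
α₁ + 2α₂ = 1.0736
DIC = CA / (α₁ + 2α₂) = 2.03 / 1.0736 = 1.89 mmol/kg

DIC = 1.89 mmol/kg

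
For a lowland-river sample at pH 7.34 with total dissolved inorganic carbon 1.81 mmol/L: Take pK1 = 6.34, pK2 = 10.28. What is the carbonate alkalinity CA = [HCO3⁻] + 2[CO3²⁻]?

CA = 1.65 mmol/L

CA = [HCO3⁻] + 2[CO3²⁻] = (α₁ + 2α₂)·DIC
At pH 7.34: [H⁺]/K1 = 10^-1.00 = 0.10000, K2/[H⁺] = 10^-2.94 = 0.0011482
α₁ = 1/(1 + 0.10000 + 0.0011482) = 1/1.1011 = 0.9081; α₂ = α₁·K2/[H⁺] = 0.001043
α₁ + 2α₂ = 0.9102
CA = 0.9102 × 1.81 = 1.65 mmol/L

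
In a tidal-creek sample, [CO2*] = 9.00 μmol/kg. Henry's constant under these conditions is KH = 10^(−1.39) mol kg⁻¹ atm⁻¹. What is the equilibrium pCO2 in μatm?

pCO2 = 221 μatm

KH = 10^(−1.39) = 4.074×10^-2 mol kg⁻¹ atm⁻¹
pCO2 = [CO2*]/KH = 9.00×10^-6 / 4.074×10^-2 = 2.21×10^-4 atm = 221 μatm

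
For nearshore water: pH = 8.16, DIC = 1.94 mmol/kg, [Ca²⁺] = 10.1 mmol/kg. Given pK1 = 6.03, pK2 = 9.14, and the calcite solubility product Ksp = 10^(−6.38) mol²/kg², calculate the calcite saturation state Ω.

α₂ = 1 / (1 + [H⁺]/K2 + [H⁺]²/(K1K2)) = 1 / (1 + 10^+0.98 + 10^-1.15)
   = 1 / (1 + 9.5499 + 0.070795) = 1/10.621 = 0.09416
[CO3²⁻] = α₂ × DIC = 0.09416 × 1.94 = 0.1827 mmol/kg
Ksp = 10^(−6.38) = 4.169×10^-7
Ω = [Ca²⁺][CO3²⁻]/Ksp = (10.1×10^-3)(1.827×10^-4) / 4.169×10^-7 = 4.43

Ω = 4.43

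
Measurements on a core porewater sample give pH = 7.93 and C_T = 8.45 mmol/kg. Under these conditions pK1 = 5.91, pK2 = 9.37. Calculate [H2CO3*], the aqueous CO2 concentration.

[CO2*] = 0.0772 mmol/kg

α₀ = 1 / (1 + K1/[H⁺] + K1K2/[H⁺]²) = 1 / (1 + 10^+2.02 + 10^+0.58)
   = 1 / (1 + 104.71 + 3.8019) = 1/109.51 = 0.009131
[CO2*] = α₀ × DIC = 0.009131 × 8.45 = 0.0772 mmol/kg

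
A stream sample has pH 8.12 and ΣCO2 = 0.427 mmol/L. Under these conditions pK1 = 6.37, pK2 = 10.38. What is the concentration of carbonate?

[CO3²⁻] = 2.29 μmol/L

α₂ = 1 / (1 + [H⁺]/K2 + [H⁺]²/(K1K2)) = 1 / (1 + 10^+2.26 + 10^+0.51)
   = 1 / (1 + 181.97 + 3.2359) = 1/186.21 = 0.005370
[CO3²⁻] = α₂ × DIC = 0.005370 × 0.427 = 0.00229 mmol/L = 2.29 μmol/L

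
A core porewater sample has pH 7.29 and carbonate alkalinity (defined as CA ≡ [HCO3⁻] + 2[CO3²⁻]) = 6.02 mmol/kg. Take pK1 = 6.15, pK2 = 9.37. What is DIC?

CA = [HCO3⁻] + 2[CO3²⁻] = (α₁ + 2α₂)·DIC
At pH 7.29: [H⁺]/K1 = 10^-1.14 = 0.072444, K2/[H⁺] = 10^-2.08 = 0.0083176
α₁ = 1/(1 + 0.072444 + 0.0083176) = 1/1.0808 = 0.9253; α₂ = α₁·K2/[H⁺] = 0.007696
α₁ + 2α₂ = 0.9407
DIC = CA / (α₁ + 2α₂) = 6.02 / 0.9407 = 6.40 mmol/kg

DIC = 6.40 mmol/kg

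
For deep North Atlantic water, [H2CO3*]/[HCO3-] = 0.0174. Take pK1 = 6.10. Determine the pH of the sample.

From K1 = [H⁺][HCO3-]/[H2CO3*]:  pH = pK1 − log₁₀([H2CO3*]/[HCO3-])
log₁₀(0.0174) = -1.759
pH = 6.10 − (-1.759) = 7.86

pH = 7.86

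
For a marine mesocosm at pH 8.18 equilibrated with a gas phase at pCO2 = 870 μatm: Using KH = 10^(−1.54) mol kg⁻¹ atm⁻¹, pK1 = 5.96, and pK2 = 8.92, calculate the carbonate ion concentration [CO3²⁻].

[CO3²⁻] = 0.758 mmol/kg

[CO2*] = KH · pCO2 = 10^(−1.54) × 870×10^-6 = 2.509×10^-5 mol/kg
α₀ = 1/(1 + K1/[H⁺] + K1K2/[H⁺]²) = 1/(1 + 10^+2.22 + 10^+1.48) = 0.005072
DIC = [CO2*]/α₀ = 2.509×10^-5 / 0.005072 = 4.947 mmol/kg
[CO3²⁻] = α₂·DIC; α₂ = 0.1532, so [CO3²⁻] = 0.1532 × 4.947 = 0.758 mmol/kg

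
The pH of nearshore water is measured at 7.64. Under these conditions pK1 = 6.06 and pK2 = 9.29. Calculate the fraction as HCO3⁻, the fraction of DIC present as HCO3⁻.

α₁ = 0.954

α₁ = 1 / (1 + [H⁺]/K1 + K2/[H⁺]) = 1 / (1 + 10^-1.58 + 10^-1.65)
   = 1 / (1 + 0.026303 + 0.022387) = 1/1.0487 = 0.9536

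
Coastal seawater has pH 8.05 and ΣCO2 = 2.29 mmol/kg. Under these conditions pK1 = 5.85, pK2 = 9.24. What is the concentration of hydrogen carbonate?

[HCO3⁻] = 2.14 mmol/kg

α₁ = 1 / (1 + [H⁺]/K1 + K2/[H⁺]) = 1 / (1 + 10^-2.20 + 10^-1.19)
   = 1 / (1 + 0.0063096 + 0.064565) = 1/1.0709 = 0.9338
[HCO3⁻] = α₁ × DIC = 0.9338 × 2.29 = 2.14 mmol/kg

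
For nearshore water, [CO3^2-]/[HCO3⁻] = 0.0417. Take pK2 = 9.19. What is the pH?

pH = 7.81

From K2 = [H⁺][CO3^2-]/[HCO3⁻]:  pH = pK2 + log₁₀([CO3^2-]/[HCO3⁻])
log₁₀(0.0417) = -1.380
pH = 9.19 + (-1.380) = 7.81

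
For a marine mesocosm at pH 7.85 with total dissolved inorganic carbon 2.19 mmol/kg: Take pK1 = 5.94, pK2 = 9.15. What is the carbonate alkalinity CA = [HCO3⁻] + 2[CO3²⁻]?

CA = 2.27 mmol/kg

CA = [HCO3⁻] + 2[CO3²⁻] = (α₁ + 2α₂)·DIC
At pH 7.85: [H⁺]/K1 = 10^-1.91 = 0.012303, K2/[H⁺] = 10^-1.30 = 0.050119
α₁ = 1/(1 + 0.012303 + 0.050119) = 1/1.0624 = 0.9412; α₂ = α₁·K2/[H⁺] = 0.04717
α₁ + 2α₂ = 1.0356
CA = 1.0356 × 2.19 = 2.27 mmol/kg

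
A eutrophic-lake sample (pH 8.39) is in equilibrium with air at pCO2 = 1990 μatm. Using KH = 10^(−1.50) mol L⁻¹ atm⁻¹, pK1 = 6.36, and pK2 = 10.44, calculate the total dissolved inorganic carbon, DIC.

[CO2*] = KH · pCO2 = 10^(−1.50) × 1990×10^-6 = 6.293×10^-5 mol/L
α₀ = 1/(1 + K1/[H⁺] + K1K2/[H⁺]²) = 1/(1 + 10^+2.03 + 10^-0.02) = 0.009165
DIC = [CO2*]/α₀ = 6.293×10^-5 / 0.009165 = 6.87 mmol/L

DIC = 6.87 mmol/L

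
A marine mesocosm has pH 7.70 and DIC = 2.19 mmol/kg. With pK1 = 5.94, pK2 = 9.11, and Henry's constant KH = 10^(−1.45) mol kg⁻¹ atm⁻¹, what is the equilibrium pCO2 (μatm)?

α₀ = 1 / (1 + K1/[H⁺] + K1K2/[H⁺]²) = 1 / (1 + 10^+1.76 + 10^+0.35)
   = 1 / (1 + 57.544 + 2.2387) = 1/60.783 = 0.01645
[CO2*] = α₀ × DIC = 0.01645 × 2.19 = 0.03603 mmol/kg
pCO2 = [CO2*]/KH = 3.603×10^-5 / 3.548×10^-2 = 1020 μatm

pCO2 = 1020 μatm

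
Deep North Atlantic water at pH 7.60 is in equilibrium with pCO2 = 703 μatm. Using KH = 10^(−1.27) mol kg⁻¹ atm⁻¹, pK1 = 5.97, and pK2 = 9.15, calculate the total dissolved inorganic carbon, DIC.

[CO2*] = KH · pCO2 = 10^(−1.27) × 703×10^-6 = 3.775×10^-5 mol/kg
α₀ = 1/(1 + K1/[H⁺] + K1K2/[H⁺]²) = 1/(1 + 10^+1.63 + 10^+0.08) = 0.02229
DIC = [CO2*]/α₀ = 3.775×10^-5 / 0.02229 = 1.69 mmol/kg

DIC = 1.69 mmol/kg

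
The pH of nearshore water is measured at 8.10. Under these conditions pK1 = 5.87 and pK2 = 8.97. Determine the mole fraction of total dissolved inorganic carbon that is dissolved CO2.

α₀ = 0.00516

α₀ = 1 / (1 + K1/[H⁺] + K1K2/[H⁺]²) = 1 / (1 + 10^+2.23 + 10^+1.36)
   = 1 / (1 + 169.82 + 22.909) = 1/193.73 = 0.005162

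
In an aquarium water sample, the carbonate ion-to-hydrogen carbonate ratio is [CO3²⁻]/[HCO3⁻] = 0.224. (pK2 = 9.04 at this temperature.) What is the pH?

pH = 8.39

From K2 = [H⁺][CO3²⁻]/[HCO3⁻]:  pH = pK2 + log₁₀([CO3²⁻]/[HCO3⁻])
log₁₀(0.224) = -0.650
pH = 9.04 + (-0.650) = 8.39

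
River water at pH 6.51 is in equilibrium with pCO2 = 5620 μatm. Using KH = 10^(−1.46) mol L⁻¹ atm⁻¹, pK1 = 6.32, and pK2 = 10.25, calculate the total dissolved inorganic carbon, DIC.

[CO2*] = KH · pCO2 = 10^(−1.46) × 5620×10^-6 = 1.949×10^-4 mol/L
α₀ = 1/(1 + K1/[H⁺] + K1K2/[H⁺]²) = 1/(1 + 10^+0.19 + 10^-3.55) = 0.3923
DIC = [CO2*]/α₀ = 1.949×10^-4 / 0.3923 = 0.497 mmol/L

DIC = 0.497 mmol/L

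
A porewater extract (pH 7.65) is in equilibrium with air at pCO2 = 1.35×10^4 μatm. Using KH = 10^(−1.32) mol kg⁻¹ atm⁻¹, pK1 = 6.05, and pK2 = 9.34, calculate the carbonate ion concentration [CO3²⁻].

[CO2*] = KH · pCO2 = 10^(−1.32) × 1.35×10^4×10^-6 = 6.462×10^-4 mol/kg
α₀ = 1/(1 + K1/[H⁺] + K1K2/[H⁺]²) = 1/(1 + 10^+1.60 + 10^-0.09) = 0.02402
DIC = [CO2*]/α₀ = 6.462×10^-4 / 0.02402 = 26.90 mmol/kg
[CO3²⁻] = α₂·DIC; α₂ = 0.01953, so [CO3²⁻] = 0.01953 × 26.90 = 0.525 mmol/kg

[CO3²⁻] = 0.525 mmol/kg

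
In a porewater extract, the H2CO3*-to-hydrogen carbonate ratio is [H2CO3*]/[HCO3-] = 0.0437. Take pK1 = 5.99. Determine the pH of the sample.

From K1 = [H⁺][HCO3-]/[H2CO3*]:  pH = pK1 − log₁₀([H2CO3*]/[HCO3-])
log₁₀(0.0437) = -1.360
pH = 5.99 − (-1.360) = 7.35

pH = 7.35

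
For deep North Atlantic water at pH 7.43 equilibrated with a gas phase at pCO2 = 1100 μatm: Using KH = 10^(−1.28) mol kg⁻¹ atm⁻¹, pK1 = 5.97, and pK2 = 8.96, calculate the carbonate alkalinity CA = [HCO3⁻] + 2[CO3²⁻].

CA = 1.76 mmol/kg

[CO2*] = KH · pCO2 = 10^(−1.28) × 1100×10^-6 = 5.773×10^-5 mol/kg
α₀ = 1/(1 + K1/[H⁺] + K1K2/[H⁺]²) = 1/(1 + 10^+1.46 + 10^-0.07) = 0.03258
DIC = [CO2*]/α₀ = 5.773×10^-5 / 0.03258 = 1.772 mmol/kg
CA = (α₁ + 2α₂)·DIC = (0.9397 + 2×0.02773) × 1.772 = 1.76 mmol/kg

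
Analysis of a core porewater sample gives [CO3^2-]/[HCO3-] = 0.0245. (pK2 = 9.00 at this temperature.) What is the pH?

pH = 7.39

From K2 = [H⁺][CO3^2-]/[HCO3-]:  pH = pK2 + log₁₀([CO3^2-]/[HCO3-])
log₁₀(0.0245) = -1.611
pH = 9.00 + (-1.611) = 7.39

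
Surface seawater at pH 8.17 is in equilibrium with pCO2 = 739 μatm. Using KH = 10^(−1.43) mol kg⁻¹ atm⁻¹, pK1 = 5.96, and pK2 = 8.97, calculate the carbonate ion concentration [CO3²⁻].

[CO2*] = KH · pCO2 = 10^(−1.43) × 739×10^-6 = 2.746×10^-5 mol/kg
α₀ = 1/(1 + K1/[H⁺] + K1K2/[H⁺]²) = 1/(1 + 10^+2.21 + 10^+1.41) = 0.005294
DIC = [CO2*]/α₀ = 2.746×10^-5 / 0.005294 = 5.186 mmol/kg
[CO3²⁻] = α₂·DIC; α₂ = 0.1361, so [CO3²⁻] = 0.1361 × 5.186 = 0.706 mmol/kg

[CO3²⁻] = 0.706 mmol/kg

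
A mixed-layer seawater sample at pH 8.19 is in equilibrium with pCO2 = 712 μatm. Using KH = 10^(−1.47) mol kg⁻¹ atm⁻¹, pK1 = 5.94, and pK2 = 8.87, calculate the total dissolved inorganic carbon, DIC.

DIC = 5.21 mmol/kg

[CO2*] = KH · pCO2 = 10^(−1.47) × 712×10^-6 = 2.413×10^-5 mol/kg
α₀ = 1/(1 + K1/[H⁺] + K1K2/[H⁺]²) = 1/(1 + 10^+2.25 + 10^+1.57) = 0.004630
DIC = [CO2*]/α₀ = 2.413×10^-5 / 0.004630 = 5.21 mmol/kg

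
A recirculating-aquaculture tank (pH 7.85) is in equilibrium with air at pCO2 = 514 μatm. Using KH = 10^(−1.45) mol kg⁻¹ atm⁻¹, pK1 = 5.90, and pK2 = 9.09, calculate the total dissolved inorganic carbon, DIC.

[CO2*] = KH · pCO2 = 10^(−1.45) × 514×10^-6 = 1.824×10^-5 mol/kg
α₀ = 1/(1 + K1/[H⁺] + K1K2/[H⁺]²) = 1/(1 + 10^+1.95 + 10^+0.71) = 0.01050
DIC = [CO2*]/α₀ = 1.824×10^-5 / 0.01050 = 1.74 mmol/kg

DIC = 1.74 mmol/kg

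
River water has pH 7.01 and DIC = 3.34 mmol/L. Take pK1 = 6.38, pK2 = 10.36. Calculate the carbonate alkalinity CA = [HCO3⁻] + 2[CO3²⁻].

CA = [HCO3⁻] + 2[CO3²⁻] = (α₁ + 2α₂)·DIC
At pH 7.01: [H⁺]/K1 = 10^-0.63 = 0.23442, K2/[H⁺] = 10^-3.35 = 0.00044668
α₁ = 1/(1 + 0.23442 + 0.00044668) = 1/1.2349 = 0.8098; α₂ = α₁·K2/[H⁺] = 0.0003617
α₁ + 2α₂ = 0.8105
CA = 0.8105 × 3.34 = 2.71 mmol/L

CA = 2.71 mmol/L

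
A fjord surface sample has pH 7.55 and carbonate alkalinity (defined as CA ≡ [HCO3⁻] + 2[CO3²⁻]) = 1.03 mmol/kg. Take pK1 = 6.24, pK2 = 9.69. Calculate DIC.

DIC = 1.07 mmol/kg

CA = [HCO3⁻] + 2[CO3²⁻] = (α₁ + 2α₂)·DIC
At pH 7.55: [H⁺]/K1 = 10^-1.31 = 0.048978, K2/[H⁺] = 10^-2.14 = 0.0072444
α₁ = 1/(1 + 0.048978 + 0.0072444) = 1/1.0562 = 0.9468; α₂ = α₁·K2/[H⁺] = 0.006859
α₁ + 2α₂ = 0.9605
DIC = CA / (α₁ + 2α₂) = 1.03 / 0.9605 = 1.07 mmol/kg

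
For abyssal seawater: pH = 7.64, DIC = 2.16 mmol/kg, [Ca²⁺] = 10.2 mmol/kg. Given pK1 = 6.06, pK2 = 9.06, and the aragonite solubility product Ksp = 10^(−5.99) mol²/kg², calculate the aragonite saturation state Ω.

Ω = 0.769

α₂ = 1 / (1 + [H⁺]/K2 + [H⁺]²/(K1K2)) = 1 / (1 + 10^+1.42 + 10^-0.16)
   = 1 / (1 + 26.303 + 0.69183) = 1/27.995 = 0.03572
[CO3²⁻] = α₂ × DIC = 0.03572 × 2.16 = 0.07716 mmol/kg
Ksp = 10^(−5.99) = 1.023×10^-6
Ω = [Ca²⁺][CO3²⁻]/Ksp = (10.2×10^-3)(7.716×10^-5) / 1.023×10^-6 = 0.769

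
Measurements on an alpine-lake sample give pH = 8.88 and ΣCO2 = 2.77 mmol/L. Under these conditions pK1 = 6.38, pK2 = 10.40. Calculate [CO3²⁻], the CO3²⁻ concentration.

α₂ = 1 / (1 + [H⁺]/K2 + [H⁺]²/(K1K2)) = 1 / (1 + 10^+1.52 + 10^-0.98)
   = 1 / (1 + 33.113 + 0.10471) = 1/34.218 = 0.02922
[CO3²⁻] = α₂ × DIC = 0.02922 × 2.77 = 0.0810 mmol/L

[CO3²⁻] = 0.0810 mmol/L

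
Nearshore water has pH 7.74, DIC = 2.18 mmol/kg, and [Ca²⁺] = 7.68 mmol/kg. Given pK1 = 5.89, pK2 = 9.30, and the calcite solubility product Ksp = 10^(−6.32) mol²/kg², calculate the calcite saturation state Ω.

α₂ = 1 / (1 + [H⁺]/K2 + [H⁺]²/(K1K2)) = 1 / (1 + 10^+1.56 + 10^-0.29)
   = 1 / (1 + 36.308 + 0.51286) = 1/37.821 = 0.02644
[CO3²⁻] = α₂ × DIC = 0.02644 × 2.18 = 0.05764 mmol/kg
Ksp = 10^(−6.32) = 4.786×10^-7
Ω = [Ca²⁺][CO3²⁻]/Ksp = (7.68×10^-3)(5.764×10^-5) / 4.786×10^-7 = 0.925

Ω = 0.925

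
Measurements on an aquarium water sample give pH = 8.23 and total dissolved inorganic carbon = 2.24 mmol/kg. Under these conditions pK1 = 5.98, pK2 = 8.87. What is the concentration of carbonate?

α₂ = 1 / (1 + [H⁺]/K2 + [H⁺]²/(K1K2)) = 1 / (1 + 10^+0.64 + 10^-1.61)
   = 1 / (1 + 4.3652 + 0.024547) = 1/5.3897 = 0.1855
[CO3²⁻] = α₂ × DIC = 0.1855 × 2.24 = 0.416 mmol/kg

[CO3²⁻] = 0.416 mmol/kg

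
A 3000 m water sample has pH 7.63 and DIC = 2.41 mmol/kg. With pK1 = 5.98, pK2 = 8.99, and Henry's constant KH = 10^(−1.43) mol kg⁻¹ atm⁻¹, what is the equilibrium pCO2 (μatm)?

α₀ = 1 / (1 + K1/[H⁺] + K1K2/[H⁺]²) = 1 / (1 + 10^+1.65 + 10^+0.29)
   = 1 / (1 + 44.668 + 1.9498) = 1/47.618 = 0.02100
[CO2*] = α₀ × DIC = 0.02100 × 2.41 = 0.05061 mmol/kg
pCO2 = [CO2*]/KH = 5.061×10^-5 / 3.715×10^-2 = 1360 μatm

pCO2 = 1360 μatm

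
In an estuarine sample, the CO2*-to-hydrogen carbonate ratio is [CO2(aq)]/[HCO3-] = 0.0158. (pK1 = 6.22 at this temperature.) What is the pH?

From K1 = [H⁺][HCO3-]/[CO2(aq)]:  pH = pK1 − log₁₀([CO2(aq)]/[HCO3-])
log₁₀(0.0158) = -1.801
pH = 6.22 − (-1.801) = 8.02

pH = 8.02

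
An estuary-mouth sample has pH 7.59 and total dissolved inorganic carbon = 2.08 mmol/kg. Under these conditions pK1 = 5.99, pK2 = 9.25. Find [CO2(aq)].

α₀ = 1 / (1 + K1/[H⁺] + K1K2/[H⁺]²) = 1 / (1 + 10^+1.60 + 10^-0.06)
   = 1 / (1 + 39.811 + 0.87096) = 1/41.682 = 0.02399
[CO2*] = α₀ × DIC = 0.02399 × 2.08 = 0.0499 mmol/kg

[CO2*] = 0.0499 mmol/kg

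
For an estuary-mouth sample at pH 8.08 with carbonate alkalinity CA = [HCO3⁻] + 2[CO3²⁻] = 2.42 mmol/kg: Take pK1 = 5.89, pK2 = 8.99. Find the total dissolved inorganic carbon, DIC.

DIC = 2.19 mmol/kg

CA = [HCO3⁻] + 2[CO3²⁻] = (α₁ + 2α₂)·DIC
At pH 8.08: [H⁺]/K1 = 10^-2.19 = 0.0064565, K2/[H⁺] = 10^-0.91 = 0.12303
α₁ = 1/(1 + 0.0064565 + 0.12303) = 1/1.1295 = 0.8854; α₂ = α₁·K2/[H⁺] = 0.1089
α₁ + 2α₂ = 1.1032
DIC = CA / (α₁ + 2α₂) = 2.42 / 1.1032 = 2.19 mmol/kg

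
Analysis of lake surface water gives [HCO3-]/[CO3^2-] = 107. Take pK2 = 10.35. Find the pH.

From K2 = [H⁺][CO3^2-]/[HCO3-]:  pH = pK2 − log₁₀([HCO3-]/[CO3^2-])
log₁₀(107) = +2.029
pH = 10.35 − (+2.029) = 8.32

pH = 8.32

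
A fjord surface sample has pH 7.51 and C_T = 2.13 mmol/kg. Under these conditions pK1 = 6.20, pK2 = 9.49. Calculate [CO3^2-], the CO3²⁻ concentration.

α₂ = 1 / (1 + [H⁺]/K2 + [H⁺]²/(K1K2)) = 1 / (1 + 10^+1.98 + 10^+0.67)
   = 1 / (1 + 95.499 + 4.6774) = 1/101.18 = 0.009884
[CO3²⁻] = α₂ × DIC = 0.009884 × 2.13 = 0.0211 mmol/kg

[CO3²⁻] = 0.0211 mmol/kg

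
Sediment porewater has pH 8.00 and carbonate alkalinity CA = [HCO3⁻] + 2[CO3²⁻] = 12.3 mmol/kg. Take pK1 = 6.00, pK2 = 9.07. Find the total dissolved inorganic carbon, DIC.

DIC = 11.5 mmol/kg

CA = [HCO3⁻] + 2[CO3²⁻] = (α₁ + 2α₂)·DIC
At pH 8.00: [H⁺]/K1 = 10^-2.00 = 0.010000, K2/[H⁺] = 10^-1.07 = 0.085114
α₁ = 1/(1 + 0.010000 + 0.085114) = 1/1.0951 = 0.9131; α₂ = α₁·K2/[H⁺] = 0.07772
α₁ + 2α₂ = 1.0686
DIC = CA / (α₁ + 2α₂) = 12.3 / 1.0686 = 11.5 mmol/kg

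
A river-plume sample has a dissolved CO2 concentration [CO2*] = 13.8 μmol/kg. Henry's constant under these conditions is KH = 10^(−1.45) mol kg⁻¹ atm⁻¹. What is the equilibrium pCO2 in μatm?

KH = 10^(−1.45) = 3.548×10^-2 mol kg⁻¹ atm⁻¹
pCO2 = [CO2*]/KH = 13.8×10^-6 / 3.548×10^-2 = 3.89×10^-4 atm = 389 μatm

pCO2 = 389 μatm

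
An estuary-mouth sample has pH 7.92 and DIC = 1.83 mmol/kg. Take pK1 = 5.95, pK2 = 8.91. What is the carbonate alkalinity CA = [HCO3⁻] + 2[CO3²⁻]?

CA = 1.98 mmol/kg

CA = [HCO3⁻] + 2[CO3²⁻] = (α₁ + 2α₂)·DIC
At pH 7.92: [H⁺]/K1 = 10^-1.97 = 0.010715, K2/[H⁺] = 10^-0.99 = 0.10233
α₁ = 1/(1 + 0.010715 + 0.10233) = 1/1.1130 = 0.8984; α₂ = α₁·K2/[H⁺] = 0.09194
α₁ + 2α₂ = 1.0823
CA = 1.0823 × 1.83 = 1.98 mmol/kg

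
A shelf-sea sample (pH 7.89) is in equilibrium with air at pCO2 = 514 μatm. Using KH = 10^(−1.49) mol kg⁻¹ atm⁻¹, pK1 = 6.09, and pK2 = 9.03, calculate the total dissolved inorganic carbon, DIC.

DIC = 1.14 mmol/kg

[CO2*] = KH · pCO2 = 10^(−1.49) × 514×10^-6 = 1.663×10^-5 mol/kg
α₀ = 1/(1 + K1/[H⁺] + K1K2/[H⁺]²) = 1/(1 + 10^+1.80 + 10^+0.66) = 0.01456
DIC = [CO2*]/α₀ = 1.663×10^-5 / 0.01456 = 1.14 mmol/kg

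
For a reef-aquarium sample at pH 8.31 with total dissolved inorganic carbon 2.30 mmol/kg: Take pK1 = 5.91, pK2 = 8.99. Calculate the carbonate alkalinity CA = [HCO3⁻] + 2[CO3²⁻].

CA = 2.69 mmol/kg

CA = [HCO3⁻] + 2[CO3²⁻] = (α₁ + 2α₂)·DIC
At pH 8.31: [H⁺]/K1 = 10^-2.40 = 0.0039811, K2/[H⁺] = 10^-0.68 = 0.20893
α₁ = 1/(1 + 0.0039811 + 0.20893) = 1/1.2129 = 0.8245; α₂ = α₁·K2/[H⁺] = 0.1723
α₁ + 2α₂ = 1.1690
CA = 1.1690 × 2.30 = 2.69 mmol/kg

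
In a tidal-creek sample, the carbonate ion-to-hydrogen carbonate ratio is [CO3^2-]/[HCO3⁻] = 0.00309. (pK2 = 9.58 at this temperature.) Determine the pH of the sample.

pH = 7.07

From K2 = [H⁺][CO3^2-]/[HCO3⁻]:  pH = pK2 + log₁₀([CO3^2-]/[HCO3⁻])
log₁₀(0.00309) = -2.510
pH = 9.58 + (-2.510) = 7.07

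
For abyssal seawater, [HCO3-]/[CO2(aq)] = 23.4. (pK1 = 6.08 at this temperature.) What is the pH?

pH = 7.45

From K1 = [H⁺][HCO3-]/[CO2(aq)]:  pH = pK1 + log₁₀([HCO3-]/[CO2(aq)])
log₁₀(23.4) = +1.369
pH = 6.08 + (+1.369) = 7.45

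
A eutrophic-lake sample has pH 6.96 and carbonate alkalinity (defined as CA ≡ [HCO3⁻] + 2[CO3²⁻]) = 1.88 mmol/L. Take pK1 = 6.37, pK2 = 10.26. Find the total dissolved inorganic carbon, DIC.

DIC = 2.36 mmol/L

CA = [HCO3⁻] + 2[CO3²⁻] = (α₁ + 2α₂)·DIC
At pH 6.96: [H⁺]/K1 = 10^-0.59 = 0.25704, K2/[H⁺] = 10^-3.30 = 0.00050119
α₁ = 1/(1 + 0.25704 + 0.00050119) = 1/1.2575 = 0.7952; α₂ = α₁·K2/[H⁺] = 0.0003985
α₁ + 2α₂ = 0.7960
DIC = CA / (α₁ + 2α₂) = 1.88 / 0.7960 = 2.36 mmol/L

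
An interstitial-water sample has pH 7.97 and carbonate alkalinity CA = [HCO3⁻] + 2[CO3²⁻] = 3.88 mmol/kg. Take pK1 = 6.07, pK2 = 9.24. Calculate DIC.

DIC = 3.74 mmol/kg

CA = [HCO3⁻] + 2[CO3²⁻] = (α₁ + 2α₂)·DIC
At pH 7.97: [H⁺]/K1 = 10^-1.90 = 0.012589, K2/[H⁺] = 10^-1.27 = 0.053703
α₁ = 1/(1 + 0.012589 + 0.053703) = 1/1.0663 = 0.9378; α₂ = α₁·K2/[H⁺] = 0.05036
α₁ + 2α₂ = 1.0386
DIC = CA / (α₁ + 2α₂) = 3.88 / 1.0386 = 3.74 mmol/kg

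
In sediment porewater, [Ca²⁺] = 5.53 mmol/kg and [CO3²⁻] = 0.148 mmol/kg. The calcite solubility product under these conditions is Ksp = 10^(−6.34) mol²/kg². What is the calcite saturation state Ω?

Ksp = 10^(−6.34) = 4.571×10^-7
Ω = [Ca²⁺][CO3²⁻]/Ksp = (5.53×10^-3)(0.148×10^-3) / 4.571×10^-7 = 1.79

Ω = 1.79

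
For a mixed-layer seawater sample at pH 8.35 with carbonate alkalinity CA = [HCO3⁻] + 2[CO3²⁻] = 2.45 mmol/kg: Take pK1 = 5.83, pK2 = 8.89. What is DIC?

CA = [HCO3⁻] + 2[CO3²⁻] = (α₁ + 2α₂)·DIC
At pH 8.35: [H⁺]/K1 = 10^-2.52 = 0.0030200, K2/[H⁺] = 10^-0.54 = 0.28840
α₁ = 1/(1 + 0.0030200 + 0.28840) = 1/1.2914 = 0.7743; α₂ = α₁·K2/[H⁺] = 0.2233
α₁ + 2α₂ = 1.2210
DIC = CA / (α₁ + 2α₂) = 2.45 / 1.2210 = 2.01 mmol/kg

DIC = 2.01 mmol/kg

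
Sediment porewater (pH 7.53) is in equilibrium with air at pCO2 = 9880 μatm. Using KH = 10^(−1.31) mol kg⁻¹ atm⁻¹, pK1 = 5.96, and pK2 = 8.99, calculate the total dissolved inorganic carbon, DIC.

DIC = 19.1 mmol/kg

[CO2*] = KH · pCO2 = 10^(−1.31) × 9880×10^-6 = 4.839×10^-4 mol/kg
α₀ = 1/(1 + K1/[H⁺] + K1K2/[H⁺]²) = 1/(1 + 10^+1.57 + 10^+0.11) = 0.02535
DIC = [CO2*]/α₀ = 4.839×10^-4 / 0.02535 = 19.1 mmol/kg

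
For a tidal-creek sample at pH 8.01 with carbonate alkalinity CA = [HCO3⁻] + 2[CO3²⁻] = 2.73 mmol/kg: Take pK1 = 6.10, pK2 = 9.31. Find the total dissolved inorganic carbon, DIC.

DIC = 2.64 mmol/kg

CA = [HCO3⁻] + 2[CO3²⁻] = (α₁ + 2α₂)·DIC
At pH 8.01: [H⁺]/K1 = 10^-1.91 = 0.012303, K2/[H⁺] = 10^-1.30 = 0.050119
α₁ = 1/(1 + 0.012303 + 0.050119) = 1/1.0624 = 0.9412; α₂ = α₁·K2/[H⁺] = 0.04717
α₁ + 2α₂ = 1.0356
DIC = CA / (α₁ + 2α₂) = 2.73 / 1.0356 = 2.64 mmol/kg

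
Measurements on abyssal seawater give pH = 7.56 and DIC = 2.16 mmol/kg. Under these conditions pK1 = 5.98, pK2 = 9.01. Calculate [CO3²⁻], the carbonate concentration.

[CO3²⁻] = 0.0722 mmol/kg

α₂ = 1 / (1 + [H⁺]/K2 + [H⁺]²/(K1K2)) = 1 / (1 + 10^+1.45 + 10^-0.13)
   = 1 / (1 + 28.184 + 0.74131) = 1/29.925 = 0.03342
[CO3²⁻] = α₂ × DIC = 0.03342 × 2.16 = 0.0722 mmol/kg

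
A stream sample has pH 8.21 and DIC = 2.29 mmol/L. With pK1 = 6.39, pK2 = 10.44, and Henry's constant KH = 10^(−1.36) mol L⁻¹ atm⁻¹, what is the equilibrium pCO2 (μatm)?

pCO2 = 778 μatm

α₀ = 1 / (1 + K1/[H⁺] + K1K2/[H⁺]²) = 1 / (1 + 10^+1.82 + 10^-0.41)
   = 1 / (1 + 66.069 + 0.38905) = 1/67.458 = 0.01482
[CO2*] = α₀ × DIC = 0.01482 × 2.29 = 0.03395 mmol/L
pCO2 = [CO2*]/KH = 3.395×10^-5 / 4.365×10^-2 = 778 μatm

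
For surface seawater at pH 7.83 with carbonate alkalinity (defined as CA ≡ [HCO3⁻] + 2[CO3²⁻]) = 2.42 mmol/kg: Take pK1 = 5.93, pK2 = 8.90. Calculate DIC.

CA = [HCO3⁻] + 2[CO3²⁻] = (α₁ + 2α₂)·DIC
At pH 7.83: [H⁺]/K1 = 10^-1.90 = 0.012589, K2/[H⁺] = 10^-1.07 = 0.085114
α₁ = 1/(1 + 0.012589 + 0.085114) = 1/1.0977 = 0.9110; α₂ = α₁·K2/[H⁺] = 0.07754
α₁ + 2α₂ = 1.0661
DIC = CA / (α₁ + 2α₂) = 2.42 / 1.0661 = 2.27 mmol/kg

DIC = 2.27 mmol/kg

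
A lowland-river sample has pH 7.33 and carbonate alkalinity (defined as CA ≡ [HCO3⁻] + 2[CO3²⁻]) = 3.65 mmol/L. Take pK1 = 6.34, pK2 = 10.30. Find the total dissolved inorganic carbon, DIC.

DIC = 4.02 mmol/L

CA = [HCO3⁻] + 2[CO3²⁻] = (α₁ + 2α₂)·DIC
At pH 7.33: [H⁺]/K1 = 10^-0.99 = 0.10233, K2/[H⁺] = 10^-2.97 = 0.0010715
α₁ = 1/(1 + 0.10233 + 0.0010715) = 1/1.1034 = 0.9063; α₂ = α₁·K2/[H⁺] = 0.0009711
α₁ + 2α₂ = 0.9082
DIC = CA / (α₁ + 2α₂) = 3.65 / 0.9082 = 4.02 mmol/L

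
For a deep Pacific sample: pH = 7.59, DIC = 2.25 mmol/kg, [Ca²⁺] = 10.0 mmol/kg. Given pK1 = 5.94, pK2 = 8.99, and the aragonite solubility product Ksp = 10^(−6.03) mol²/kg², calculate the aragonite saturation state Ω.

Ω = 0.904

α₂ = 1 / (1 + [H⁺]/K2 + [H⁺]²/(K1K2)) = 1 / (1 + 10^+1.40 + 10^-0.25)
   = 1 / (1 + 25.119 + 0.56234) = 1/26.681 = 0.03748
[CO3²⁻] = α₂ × DIC = 0.03748 × 2.25 = 0.08433 mmol/kg
Ksp = 10^(−6.03) = 9.333×10^-7
Ω = [Ca²⁺][CO3²⁻]/Ksp = (10.0×10^-3)(8.433×10^-5) / 9.333×10^-7 = 0.904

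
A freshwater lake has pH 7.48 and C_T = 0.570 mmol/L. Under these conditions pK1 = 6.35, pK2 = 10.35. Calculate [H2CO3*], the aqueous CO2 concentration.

α₀ = 1 / (1 + K1/[H⁺] + K1K2/[H⁺]²) = 1 / (1 + 10^+1.13 + 10^-1.74)
   = 1 / (1 + 13.490 + 0.018197) = 1/14.508 = 0.06893
[CO2*] = α₀ × DIC = 0.06893 × 0.570 = 0.0393 mmol/L

[CO2*] = 0.0393 mmol/L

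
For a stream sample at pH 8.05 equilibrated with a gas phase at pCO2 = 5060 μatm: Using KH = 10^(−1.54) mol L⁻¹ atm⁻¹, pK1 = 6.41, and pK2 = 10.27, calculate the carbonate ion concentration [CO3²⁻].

[CO3²⁻] = 0.0384 mmol/L

[CO2*] = KH · pCO2 = 10^(−1.54) × 5060×10^-6 = 1.459×10^-4 mol/L
α₀ = 1/(1 + K1/[H⁺] + K1K2/[H⁺]²) = 1/(1 + 10^+1.64 + 10^-0.58) = 0.02226
DIC = [CO2*]/α₀ = 1.459×10^-4 / 0.02226 = 6.554 mmol/L
[CO3²⁻] = α₂·DIC; α₂ = 0.005856, so [CO3²⁻] = 0.005856 × 6.554 = 0.0384 mmol/L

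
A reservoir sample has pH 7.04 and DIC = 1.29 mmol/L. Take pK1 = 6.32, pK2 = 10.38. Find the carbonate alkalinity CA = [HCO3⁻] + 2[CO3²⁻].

CA = [HCO3⁻] + 2[CO3²⁻] = (α₁ + 2α₂)·DIC
At pH 7.04: [H⁺]/K1 = 10^-0.72 = 0.19055, K2/[H⁺] = 10^-3.34 = 0.00045709
α₁ = 1/(1 + 0.19055 + 0.00045709) = 1/1.1910 = 0.8396; α₂ = α₁·K2/[H⁺] = 0.0003838
α₁ + 2α₂ = 0.8404
CA = 0.8404 × 1.29 = 1.08 mmol/L

CA = 1.08 mmol/L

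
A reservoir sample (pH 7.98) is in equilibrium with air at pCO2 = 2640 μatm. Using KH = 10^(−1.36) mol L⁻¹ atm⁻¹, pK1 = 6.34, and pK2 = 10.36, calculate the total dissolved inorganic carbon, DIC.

[CO2*] = KH · pCO2 = 10^(−1.36) × 2640×10^-6 = 1.152×10^-4 mol/L
α₀ = 1/(1 + K1/[H⁺] + K1K2/[H⁺]²) = 1/(1 + 10^+1.64 + 10^-0.74) = 0.02230
DIC = [CO2*]/α₀ = 1.152×10^-4 / 0.02230 = 5.17 mmol/L

DIC = 5.17 mmol/L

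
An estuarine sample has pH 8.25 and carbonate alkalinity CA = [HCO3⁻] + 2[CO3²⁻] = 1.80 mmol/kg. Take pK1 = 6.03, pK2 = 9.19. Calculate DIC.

DIC = 1.64 mmol/kg

CA = [HCO3⁻] + 2[CO3²⁻] = (α₁ + 2α₂)·DIC
At pH 8.25: [H⁺]/K1 = 10^-2.22 = 0.0060256, K2/[H⁺] = 10^-0.94 = 0.11482
α₁ = 1/(1 + 0.0060256 + 0.11482) = 1/1.1208 = 0.8922; α₂ = α₁·K2/[H⁺] = 0.1024
α₁ + 2α₂ = 1.0971
DIC = CA / (α₁ + 2α₂) = 1.80 / 1.0971 = 1.64 mmol/kg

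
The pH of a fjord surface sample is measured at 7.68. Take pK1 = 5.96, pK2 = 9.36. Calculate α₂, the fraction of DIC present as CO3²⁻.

α₂ = 0.0201

α₂ = 1 / (1 + [H⁺]/K2 + [H⁺]²/(K1K2)) = 1 / (1 + 10^+1.68 + 10^-0.04)
   = 1 / (1 + 47.863 + 0.91201) = 1/49.775 = 0.02009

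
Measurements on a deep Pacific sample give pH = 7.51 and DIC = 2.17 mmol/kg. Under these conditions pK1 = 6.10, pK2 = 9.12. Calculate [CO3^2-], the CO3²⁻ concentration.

α₂ = 1 / (1 + [H⁺]/K2 + [H⁺]²/(K1K2)) = 1 / (1 + 10^+1.61 + 10^+0.20)
   = 1 / (1 + 40.738 + 1.5849) = 1/43.323 = 0.02308
[CO3²⁻] = α₂ × DIC = 0.02308 × 2.17 = 0.0501 mmol/kg

[CO3²⁻] = 0.0501 mmol/kg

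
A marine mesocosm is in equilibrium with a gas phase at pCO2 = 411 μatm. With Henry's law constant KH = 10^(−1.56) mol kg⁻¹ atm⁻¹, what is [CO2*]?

KH = 10^(−1.56) = 2.754×10^-2 mol kg⁻¹ atm⁻¹
[CO2*] = KH · pCO2 = 2.754×10^-2 × 411×10^-6 atm = 1.13×10^-5 mol/kg

[CO2*] = 11.3 μmol/kg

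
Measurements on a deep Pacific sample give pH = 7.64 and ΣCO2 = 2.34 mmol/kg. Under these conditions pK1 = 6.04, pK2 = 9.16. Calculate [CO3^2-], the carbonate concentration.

[CO3²⁻] = 0.0670 mmol/kg

α₂ = 1 / (1 + [H⁺]/K2 + [H⁺]²/(K1K2)) = 1 / (1 + 10^+1.52 + 10^-0.08)
   = 1 / (1 + 33.113 + 0.83176) = 1/34.945 = 0.02862
[CO3²⁻] = α₂ × DIC = 0.02862 × 2.34 = 0.0670 mmol/kg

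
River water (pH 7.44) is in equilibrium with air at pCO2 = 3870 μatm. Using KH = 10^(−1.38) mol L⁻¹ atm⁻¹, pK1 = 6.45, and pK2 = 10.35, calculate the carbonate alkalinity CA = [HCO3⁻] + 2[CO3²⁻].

[CO2*] = KH · pCO2 = 10^(−1.38) × 3870×10^-6 = 1.613×10^-4 mol/L
α₀ = 1/(1 + K1/[H⁺] + K1K2/[H⁺]²) = 1/(1 + 10^+0.99 + 10^-1.92) = 0.09273
DIC = [CO2*]/α₀ = 1.613×10^-4 / 0.09273 = 1.740 mmol/L
CA = (α₁ + 2α₂)·DIC = (0.9062 + 2×0.001115) × 1.740 = 1.58 mmol/L

CA = 1.58 mmol/L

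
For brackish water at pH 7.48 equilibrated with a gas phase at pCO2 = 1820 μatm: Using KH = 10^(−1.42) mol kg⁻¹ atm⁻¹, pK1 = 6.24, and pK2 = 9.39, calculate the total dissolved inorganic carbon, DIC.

[CO2*] = KH · pCO2 = 10^(−1.42) × 1820×10^-6 = 6.919×10^-5 mol/kg
α₀ = 1/(1 + K1/[H⁺] + K1K2/[H⁺]²) = 1/(1 + 10^+1.24 + 10^-0.67) = 0.05379
DIC = [CO2*]/α₀ = 6.919×10^-5 / 0.05379 = 1.29 mmol/kg

DIC = 1.29 mmol/kg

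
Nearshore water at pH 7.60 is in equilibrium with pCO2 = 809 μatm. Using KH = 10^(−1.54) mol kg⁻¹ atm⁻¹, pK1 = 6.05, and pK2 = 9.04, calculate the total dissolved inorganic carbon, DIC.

[CO2*] = KH · pCO2 = 10^(−1.54) × 809×10^-6 = 2.333×10^-5 mol/kg
α₀ = 1/(1 + K1/[H⁺] + K1K2/[H⁺]²) = 1/(1 + 10^+1.55 + 10^+0.11) = 0.02648
DIC = [CO2*]/α₀ = 2.333×10^-5 / 0.02648 = 0.881 mmol/kg

DIC = 0.881 mmol/kg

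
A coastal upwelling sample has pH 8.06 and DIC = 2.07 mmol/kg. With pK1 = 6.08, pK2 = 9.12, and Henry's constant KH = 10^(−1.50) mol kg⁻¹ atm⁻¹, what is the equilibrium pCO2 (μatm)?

pCO2 = 625 μatm

α₀ = 1 / (1 + K1/[H⁺] + K1K2/[H⁺]²) = 1 / (1 + 10^+1.98 + 10^+0.92)
   = 1 / (1 + 95.499 + 8.3176) = 1/104.82 = 0.009540
[CO2*] = α₀ × DIC = 0.009540 × 2.07 = 0.01975 mmol/kg = 19.75 μmol/kg
pCO2 = [CO2*]/KH = 1.975×10^-5 / 3.162×10^-2 = 625 μatm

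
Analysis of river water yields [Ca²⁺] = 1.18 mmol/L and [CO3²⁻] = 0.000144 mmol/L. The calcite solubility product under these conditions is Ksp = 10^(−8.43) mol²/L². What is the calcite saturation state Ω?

Ω = 0.0457

Ksp = 10^(−8.43) = 3.715×10^-9
Ω = [Ca²⁺][CO3²⁻]/Ksp = (1.18×10^-3)(0.000144×10^-3) / 3.715×10^-9 = 0.0457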